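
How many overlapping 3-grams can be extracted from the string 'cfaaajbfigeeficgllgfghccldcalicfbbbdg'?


String 'cfaaajbfigeeficgllgfghccldcalicfbbbdg' has length L = 37.
Number of overlapping n-grams = L - n + 1
Substituting: 37 - 3 + 1 = 35

35


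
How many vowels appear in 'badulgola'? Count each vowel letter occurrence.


Scanning each character of 'badulgola':
  Position 1: 'b' -> consonant (running count: 0)
  Position 2: 'a' -> vowel (running count: 1)
  Position 3: 'd' -> consonant (running count: 1)
  Position 4: 'u' -> vowel (running count: 2)
  Position 5: 'l' -> consonant (running count: 2)
  Position 6: 'g' -> consonant (running count: 2)
  Position 7: 'o' -> vowel (running count: 3)
  Position 8: 'l' -> consonant (running count: 3)
  Position 9: 'a' -> vowel (running count: 4)
Total vowels: 4

4


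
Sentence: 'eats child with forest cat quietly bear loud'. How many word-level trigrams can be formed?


Word trigrams from [8] words:
  Trigram 1: (eats child with)
  Trigram 2: (child with forest)
  Trigram 3: (with forest cat)
  Trigram 4: (forest cat quietly)
  Trigram 5: (cat quietly bear)
  Trigram 6: (quietly bear loud)
Total word trigrams: 8 - 2 = 6

6


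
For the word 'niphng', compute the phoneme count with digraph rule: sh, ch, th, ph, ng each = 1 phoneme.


Parsing 'niphng' greedily, digraphs first:
  'n' -> consonant phoneme (phonemes so far: 1)
  'i' -> vowel phoneme (phonemes so far: 2)
  'ph' -> digraph (1 consonant phoneme) (phonemes so far: 3)
  'ng' -> digraph (1 consonant phoneme) (phonemes so far: 4)
Total phonemes: 4

4


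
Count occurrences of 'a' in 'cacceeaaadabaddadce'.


Scanning 'cacceeaaadabaddadce' for 'a':
  Position 1: 'a' -> MATCH (count: 1)
  Position 6: 'a' -> MATCH (count: 2)
  Position 7: 'a' -> MATCH (count: 3)
  Position 8: 'a' -> MATCH (count: 4)
  Position 10: 'a' -> MATCH (count: 5)
  Position 12: 'a' -> MATCH (count: 6)
  Position 15: 'a' -> MATCH (count: 7)
Total occurrences of 'a': 7

7


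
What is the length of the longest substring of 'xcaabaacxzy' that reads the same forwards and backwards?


Scanning 'xcaabaacxzy' for palindromic substrings.
Substring at positions 0-8: 'xcaabaacx'.
Check: reverse('xcaabaacx') = 'xcaabaacx' -> palindrome confirmed.
Neighbouring characters ('-' / 'z') break symmetry, so it cannot extend further.
No longer palindromic substring exists; longest length = 9

9


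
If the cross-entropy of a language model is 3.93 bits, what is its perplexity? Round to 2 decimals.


Perplexity formula: PP = 2^H
H = 3.93
PP = 2^3.93
Decompose: 2^3.93 = 2^3 * 2^0.93
2^3 = 8, 2^0.93 ~ 1.9052760
PP ~ 8 * 1.9052760 = 15.2422080
Rounded to 2 decimals: 15.24

15.24


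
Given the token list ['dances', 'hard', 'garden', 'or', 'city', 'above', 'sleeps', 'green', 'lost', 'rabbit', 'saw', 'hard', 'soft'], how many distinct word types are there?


Listing all tokens and tracking unique types:
  Token 1: 'dances' -> NEW (unique so far: 1)
  Token 2: 'hard' -> NEW (unique so far: 2)
  Token 3: 'garden' -> NEW (unique so far: 3)
  Token 4: 'or' -> NEW (unique so far: 4)
  Token 5: 'city' -> NEW (unique so far: 5)
  Token 6: 'above' -> NEW (unique so far: 6)
  Token 7: 'sleeps' -> NEW (unique so far: 7)
  Token 8: 'green' -> NEW (unique so far: 8)
  Token 9: 'lost' -> NEW (unique so far: 9)
  Token 10: 'rabbit' -> NEW (unique so far: 10)
  Token 11: 'saw' -> NEW (unique so far: 11)
  Token 12: 'hard' -> duplicate (unique so far: 11)
  Token 13: 'soft' -> NEW (unique so far: 12)
Unique types: ('above', 'city', 'dances', 'garden', 'green', 'hard', 'lost', 'or', 'rabbit', 'saw', 'sleeps', 'soft')
Vocabulary size: 12

12


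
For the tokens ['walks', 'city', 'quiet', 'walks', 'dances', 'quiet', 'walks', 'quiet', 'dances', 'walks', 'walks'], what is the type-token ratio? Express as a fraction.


Tokens: 11
Unique types: ('city', 'dances', 'quiet', 'walks') = 4
TTR = 4/11
Already in lowest terms.

4/11


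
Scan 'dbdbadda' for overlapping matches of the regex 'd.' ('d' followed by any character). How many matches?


Pattern: d. means 'd' followed by any character.
Scanning 'dbdbadda' position-by-position:
  Pos 0: window 'db' -> MATCH
  Pos 1: window 'bd' -> no
  Pos 2: window 'db' -> MATCH
  Pos 3: window 'ba' -> no
  Pos 4: window 'ad' -> no
  Pos 5: window 'dd' -> MATCH
  Pos 6: window 'da' -> MATCH
  Pos 7: window 'a' -> no
Total matches: 4

4


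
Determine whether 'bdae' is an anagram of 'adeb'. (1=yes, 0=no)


Sort characters of 'bdae': 'abde'
Sort characters of 'adeb': 'abde'
Sorted forms match -> they ARE anagrams
Result: 1

1


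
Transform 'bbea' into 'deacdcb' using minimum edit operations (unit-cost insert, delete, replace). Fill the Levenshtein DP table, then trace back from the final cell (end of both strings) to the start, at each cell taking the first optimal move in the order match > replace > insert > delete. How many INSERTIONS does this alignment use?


Edit distance = 6. Backtracking from cell (4, 7) with preference match > replace > insert > delete,
then listing the resulting alignment 'bbea' -> 'deacdcb' left to right:
  Step 1: delete 'b'
  Step 2: replace b->d
  Step 3: keep 'e'
  Step 4: keep 'a'
  Step 5: insert 'c' [insertion #1]
  Step 6: insert 'd' [insertion #2]
  Step 7: insert 'c' [insertion #3]
  Step 8: insert 'b' [insertion #4]
Total insertions: 4

4


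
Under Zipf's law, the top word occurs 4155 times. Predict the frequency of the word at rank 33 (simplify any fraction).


Zipf's law: freq(rank) = f1 / rank
f1 = 4155, rank = 33
freq = 4155 / 33
GCD(4155, 33) = 3
Simplified: 1385/11

1385/11


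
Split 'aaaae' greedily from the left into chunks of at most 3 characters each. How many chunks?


'aaaae' has 5 characters.
Chunking with max size 3:
  Chunk 1: 'aaa' (positions 0-2)
  Chunk 2: 'ae' (positions 3-4)
Total chunks: ceil(5 / 3) = 2

2


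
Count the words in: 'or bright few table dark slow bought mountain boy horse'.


Counting words by splitting on spaces:
  Word 1: 'or'
  Word 2: 'bright'
  Word 3: 'few'
  Word 4: 'table'
  Word 5: 'dark'
  Word 6: 'slow'
  Word 7: 'bought'
  Word 8: 'mountain'
  Word 9: 'boy'
  Word 10: 'horse'
Total words: 10

10


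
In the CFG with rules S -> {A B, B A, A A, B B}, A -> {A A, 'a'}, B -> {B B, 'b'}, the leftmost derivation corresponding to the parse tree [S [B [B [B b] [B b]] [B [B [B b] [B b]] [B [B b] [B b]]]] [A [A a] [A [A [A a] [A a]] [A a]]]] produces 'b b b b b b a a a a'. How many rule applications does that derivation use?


Every bracketed nonterminal node [X ...] in the tree is produced by exactly one rule application.
Reading the tree off as a leftmost derivation:
  Step 1: S  =>  B A   (applied S -> B A)
  Step 2: B A  =>  B B A   (applied B -> B B)
  Step 3: B B A  =>  B B B A   (applied B -> B B)
  Step 4: B B B A  =>  b B B A   (applied B -> b)
  Step 5: b B B A  =>  b b B A   (applied B -> b)
  Step 6: b b B A  =>  b b B B A   (applied B -> B B)
  Step 7: b b B B A  =>  b b B B B A   (applied B -> B B)
  Step 8: b b B B B A  =>  b b b B B A   (applied B -> b)
  Step 9: b b b B B A  =>  b b b b B A   (applied B -> b)
  Step 10: b b b b B A  =>  b b b b B B A   (applied B -> B B)
  Step 11: b b b b B B A  =>  b b b b b B A   (applied B -> b)
  Step 12: b b b b b B A  =>  b b b b b b A   (applied B -> b)
  Step 13: b b b b b b A  =>  b b b b b b A A   (applied A -> A A)
  Step 14: b b b b b b A A  =>  b b b b b b a A   (applied A -> a)
  Step 15: b b b b b b a A  =>  b b b b b b a A A   (applied A -> A A)
  Step 16: b b b b b b a A A  =>  b b b b b b a A A A   (applied A -> A A)
  Step 17: b b b b b b a A A A  =>  b b b b b b a a A A   (applied A -> a)
  Step 18: b b b b b b a a A A  =>  b b b b b b a a a A   (applied A -> a)
  Step 19: b b b b b b a a a A  =>  b b b b b b a a a a   (applied A -> a)
Final yield: b b b b b b a a a a
Total rewrite steps: 19

19


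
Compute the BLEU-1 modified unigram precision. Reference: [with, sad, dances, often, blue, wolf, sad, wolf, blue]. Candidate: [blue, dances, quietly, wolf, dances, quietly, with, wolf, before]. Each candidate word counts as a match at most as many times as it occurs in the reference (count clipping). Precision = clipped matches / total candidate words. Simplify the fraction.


Reference word counts: {'blue': 2, 'dances': 1, 'often': 1, 'sad': 2, 'with': 1, 'wolf': 2}
Checking each candidate word (with clipping):
  'blue' -> in reference (ref count 2, used 1/2) -> match (matches: 1)
  'dances' -> in reference (ref count 1, used 1/1) -> match (matches: 2)
  'quietly' -> not in reference -> no match (matches: 2)
  'wolf' -> in reference (ref count 2, used 1/2) -> match (matches: 3)
  'dances' -> ref count 1 already used up (1/1) -> clipped, no match (matches: 3)
  'quietly' -> not in reference -> no match (matches: 3)
  'with' -> in reference (ref count 1, used 1/1) -> match (matches: 4)
  'wolf' -> in reference (ref count 2, used 2/2) -> match (matches: 5)
  'before' -> not in reference -> no match (matches: 5)
Clipped matches: 5, Candidate length: 9
Precision = 5/9

5/9


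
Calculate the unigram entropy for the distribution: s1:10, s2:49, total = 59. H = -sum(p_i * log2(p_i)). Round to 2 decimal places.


Computing entropy H = -sum(p_i * log2(p_i)):
  s1: p = 10/59 = 0.1695, -p*log2(p) = 0.4340
  s2: p = 49/59 = 0.8305, -p*log2(p) = 0.2225
H = sum of terms = 0.6565
Rounded to 2 decimals: 0.66

0.66


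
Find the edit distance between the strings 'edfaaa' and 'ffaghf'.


Building DP table for s1='edfaaa' (len 6) and s2='ffaghf' (len 6):
       f  f  a  g  h  f
    0  1  2  3  4  5  6
  e 1  1  2  3  4  5  6
  d 2  2  2  3  4  5  6
  f 3  2  2  3  4  5  5
  a 4  3  3  2  3  4  5
  a 5  4  4  3  3  4  5
  a 6  5  5  4  4  4  5
Edit distance = dp[6][6] = 5

5


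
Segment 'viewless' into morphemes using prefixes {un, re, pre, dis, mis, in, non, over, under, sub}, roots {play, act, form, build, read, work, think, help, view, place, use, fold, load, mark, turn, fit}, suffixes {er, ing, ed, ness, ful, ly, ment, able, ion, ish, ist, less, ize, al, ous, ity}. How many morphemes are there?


Segmenting 'viewless' against the inventory:
  'view' -> root (morpheme 1)
  'less' -> suffix (morpheme 2)
Total morphemes: 2

2


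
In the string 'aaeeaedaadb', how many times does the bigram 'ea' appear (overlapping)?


Scanning 'aaeeaedaadb' for bigram 'ea':
  Position 0: 'aa' -> no
  Position 1: 'ae' -> no
  Position 2: 'ee' -> no
  Position 3: 'ea' -> MATCH
  Position 4: 'ae' -> no
  Position 5: 'ed' -> no
  Position 6: 'da' -> no
  Position 7: 'aa' -> no
  Position 8: 'ad' -> no
  Position 9: 'db' -> no
Total matches: 1

1


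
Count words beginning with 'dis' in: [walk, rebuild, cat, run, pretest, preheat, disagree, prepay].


Checking each word for prefix 'dis':
  'walk' -> no (count: 0)
  'rebuild' -> no (count: 0)
  'cat' -> no (count: 0)
  'run' -> no (count: 0)
  'pretest' -> no (count: 0)
  'preheat' -> no (count: 0)
  'disagree' -> YES, starts with 'dis' (count: 1)
  'prepay' -> no (count: 1)
Total with prefix 'dis': 1

1


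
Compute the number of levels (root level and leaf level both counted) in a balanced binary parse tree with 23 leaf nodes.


In a balanced binary tree with n leaves the deepest leaf is ceil(log2(n)) edges below the root,
so counting node levels inclusive of root and leaves gives ceil(log2(n)) + 1 levels.
log2(23) = 4.5236
ceil(4.5236) = 5
levels = 5 + 1 = 6

6


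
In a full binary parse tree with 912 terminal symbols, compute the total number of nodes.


Leaf nodes (terminals): 912
Internal nodes = n - 1 = 912 - 1 = 911
Total = leaves + internal = 912 + 911 = 1823

1823


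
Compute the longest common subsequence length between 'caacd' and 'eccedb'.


DP table for LCS of 'caacd' and 'eccedb':
       e  c  c  e  d  b
    0  0  0  0  0  0  0
  c 0  0  1  1  1  1  1
  a 0  0  1  1  1  1  1
  a 0  0  1  1  1  1  1
  c 0  0  1  2  2  2  2
  d 0  0  1  2  2  3  3
LCS: 'ccd'
LCS length = 3

3


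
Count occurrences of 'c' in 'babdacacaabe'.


Scanning 'babdacacaabe' for 'c':
  Position 5: 'c' -> MATCH (count: 1)
  Position 7: 'c' -> MATCH (count: 2)
Total occurrences of 'c': 2

2


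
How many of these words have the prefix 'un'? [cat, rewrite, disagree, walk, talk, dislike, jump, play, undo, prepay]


Checking each word for prefix 'un':
  'cat' -> no (count: 0)
  'rewrite' -> no (count: 0)
  'disagree' -> no (count: 0)
  'walk' -> no (count: 0)
  'talk' -> no (count: 0)
  'dislike' -> no (count: 0)
  'jump' -> no (count: 0)
  'play' -> no (count: 0)
  'undo' -> YES, starts with 'un' (count: 1)
  'prepay' -> no (count: 1)
Total with prefix 'un': 1

1


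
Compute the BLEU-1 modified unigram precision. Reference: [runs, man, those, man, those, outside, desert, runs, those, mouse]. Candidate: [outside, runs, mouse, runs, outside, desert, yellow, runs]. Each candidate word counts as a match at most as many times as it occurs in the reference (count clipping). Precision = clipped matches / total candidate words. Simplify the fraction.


Reference word counts: {'desert': 1, 'man': 2, 'mouse': 1, 'outside': 1, 'runs': 2, 'those': 3}
Checking each candidate word (with clipping):
  'outside' -> in reference (ref count 1, used 1/1) -> match (matches: 1)
  'runs' -> in reference (ref count 2, used 1/2) -> match (matches: 2)
  'mouse' -> in reference (ref count 1, used 1/1) -> match (matches: 3)
  'runs' -> in reference (ref count 2, used 2/2) -> match (matches: 4)
  'outside' -> ref count 1 already used up (1/1) -> clipped, no match (matches: 4)
  'desert' -> in reference (ref count 1, used 1/1) -> match (matches: 5)
  'yellow' -> not in reference -> no match (matches: 5)
  'runs' -> ref count 2 already used up (2/2) -> clipped, no match (matches: 5)
Clipped matches: 5, Candidate length: 8
Precision = 5/8

5/8


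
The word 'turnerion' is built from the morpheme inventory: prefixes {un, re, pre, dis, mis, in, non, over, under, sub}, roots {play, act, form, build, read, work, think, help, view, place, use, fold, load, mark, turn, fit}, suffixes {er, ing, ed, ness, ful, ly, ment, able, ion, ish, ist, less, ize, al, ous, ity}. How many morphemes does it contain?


Segmenting 'turnerion' against the inventory:
  'turn' -> root (morpheme 1)
  'er' -> suffix (morpheme 2)
  'ion' -> suffix (morpheme 3)
Total morphemes: 3

3


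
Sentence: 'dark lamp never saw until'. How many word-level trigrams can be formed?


Word trigrams from [5] words:
  Trigram 1: (dark lamp never)
  Trigram 2: (lamp never saw)
  Trigram 3: (never saw until)
Total word trigrams: 5 - 2 = 3

3


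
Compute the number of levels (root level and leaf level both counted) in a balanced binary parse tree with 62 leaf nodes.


In a balanced binary tree with n leaves the deepest leaf is ceil(log2(n)) edges below the root,
so counting node levels inclusive of root and leaves gives ceil(log2(n)) + 1 levels.
log2(62) = 5.9542
ceil(5.9542) = 6
levels = 6 + 1 = 7

7


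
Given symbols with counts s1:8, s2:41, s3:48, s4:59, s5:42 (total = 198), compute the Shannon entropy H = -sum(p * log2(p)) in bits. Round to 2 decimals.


Computing entropy H = -sum(p_i * log2(p_i)):
  s1: p = 8/198 = 0.0404, -p*log2(p) = 0.1870
  s2: p = 41/198 = 0.2071, -p*log2(p) = 0.4704
  s3: p = 48/198 = 0.2424, -p*log2(p) = 0.4956
  s4: p = 59/198 = 0.2980, -p*log2(p) = 0.5205
  s5: p = 42/198 = 0.2121, -p*log2(p) = 0.4745
H = sum of terms = 2.1480
Rounded to 2 decimals: 2.15

2.15


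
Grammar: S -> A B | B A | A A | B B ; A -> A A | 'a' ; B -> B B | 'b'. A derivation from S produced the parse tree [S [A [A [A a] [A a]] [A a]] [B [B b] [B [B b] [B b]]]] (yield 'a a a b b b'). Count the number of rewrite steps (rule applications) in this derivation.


Every bracketed nonterminal node [X ...] in the tree is produced by exactly one rule application.
Reading the tree off as a leftmost derivation:
  Step 1: S  =>  A B   (applied S -> A B)
  Step 2: A B  =>  A A B   (applied A -> A A)
  Step 3: A A B  =>  A A A B   (applied A -> A A)
  Step 4: A A A B  =>  a A A B   (applied A -> a)
  Step 5: a A A B  =>  a a A B   (applied A -> a)
  Step 6: a a A B  =>  a a a B   (applied A -> a)
  Step 7: a a a B  =>  a a a B B   (applied B -> B B)
  Step 8: a a a B B  =>  a a a b B   (applied B -> b)
  Step 9: a a a b B  =>  a a a b B B   (applied B -> B B)
  Step 10: a a a b B B  =>  a a a b b B   (applied B -> b)
  Step 11: a a a b b B  =>  a a a b b b   (applied B -> b)
Final yield: a a a b b b
Total rewrite steps: 11

11


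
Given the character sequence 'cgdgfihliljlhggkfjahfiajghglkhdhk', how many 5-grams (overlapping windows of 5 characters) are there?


String 'cgdgfihliljlhggkfjahfiajghglkhdhk' has length L = 33.
Number of overlapping n-grams = L - n + 1
Substituting: 33 - 5 + 1 = 29

29


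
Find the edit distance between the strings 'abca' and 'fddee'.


Building DP table for s1='abca' (len 4) and s2='fddee' (len 5):
       f  d  d  e  e
    0  1  2  3  4  5
  a 1  1  2  3  4  5
  b 2  2  2  3  4  5
  c 3  3  3  3  4  5
  a 4  4  4  4  4  5
Edit distance = dp[4][5] = 5

5


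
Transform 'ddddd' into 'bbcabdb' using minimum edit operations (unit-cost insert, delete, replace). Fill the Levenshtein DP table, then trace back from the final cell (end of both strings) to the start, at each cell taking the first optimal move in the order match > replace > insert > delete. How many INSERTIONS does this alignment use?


Edit distance = 6. Backtracking from cell (5, 7) with preference match > replace > insert > delete,
then listing the resulting alignment 'ddddd' -> 'bbcabdb' left to right:
  Step 1: insert 'b' [insertion #1]
  Step 2: insert 'b' [insertion #2]
  Step 3: replace d->c
  Step 4: replace d->a
  Step 5: replace d->b
  Step 6: keep 'd'
  Step 7: replace d->b
Total insertions: 2

2


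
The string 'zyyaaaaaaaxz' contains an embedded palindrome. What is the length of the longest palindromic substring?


Scanning 'zyyaaaaaaaxz' for palindromic substrings.
Substring at positions 3-9: 'aaaaaaa'.
Check: reverse('aaaaaaa') = 'aaaaaaa' -> palindrome confirmed.
Neighbouring characters ('y' / 'x') break symmetry, so it cannot extend further.
No longer palindromic substring exists; longest length = 7

7


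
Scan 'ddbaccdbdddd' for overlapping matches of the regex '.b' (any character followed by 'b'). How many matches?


Pattern: .b means any character followed by 'b'.
Scanning 'ddbaccdbdddd' position-by-position:
  Pos 0: window 'dd' -> no
  Pos 1: window 'db' -> MATCH
  Pos 2: window 'ba' -> no
  Pos 3: window 'ac' -> no
  Pos 4: window 'cc' -> no
  Pos 5: window 'cd' -> no
  Pos 6: window 'db' -> MATCH
  Pos 7: window 'bd' -> no
  Pos 8: window 'dd' -> no
  Pos 9: window 'dd' -> no
  Pos 10: window 'dd' -> no
  Pos 11: window 'd' -> no
Total matches: 2

2


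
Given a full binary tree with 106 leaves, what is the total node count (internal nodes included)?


Leaf nodes (terminals): 106
Internal nodes = n - 1 = 106 - 1 = 105
Total = leaves + internal = 106 + 105 = 211

211


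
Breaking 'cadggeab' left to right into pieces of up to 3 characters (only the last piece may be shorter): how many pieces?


'cadggeab' has 8 characters.
Chunking with max size 3:
  Chunk 1: 'cad' (positions 0-2)
  Chunk 2: 'gge' (positions 3-5)
  Chunk 3: 'ab' (positions 6-7)
Total chunks: ceil(8 / 3) = 3

3


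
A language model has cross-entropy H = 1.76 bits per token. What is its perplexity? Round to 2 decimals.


Perplexity formula: PP = 2^H
H = 1.76
PP = 2^1.76
Decompose: 2^1.76 = 2^1 * 2^0.76
2^1 = 2, 2^0.76 ~ 1.6934906
PP ~ 2 * 1.6934906 = 3.3869812
Rounded to 2 decimals: 3.39

3.39


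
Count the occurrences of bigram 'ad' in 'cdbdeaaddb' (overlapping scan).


Scanning 'cdbdeaaddb' for bigram 'ad':
  Position 0: 'cd' -> no
  Position 1: 'db' -> no
  Position 2: 'bd' -> no
  Position 3: 'de' -> no
  Position 4: 'ea' -> no
  Position 5: 'aa' -> no
  Position 6: 'ad' -> MATCH
  Position 7: 'dd' -> no
  Position 8: 'db' -> no
Total matches: 1

1


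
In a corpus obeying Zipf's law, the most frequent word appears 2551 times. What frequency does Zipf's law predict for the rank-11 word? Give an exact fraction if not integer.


Zipf's law: freq(rank) = f1 / rank
f1 = 2551, rank = 11
freq = 2551 / 11
GCD(2551, 11) = 1
Simplified: 2551/11

2551/11


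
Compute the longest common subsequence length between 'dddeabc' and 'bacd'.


DP table for LCS of 'dddeabc' and 'bacd':
       b  a  c  d
    0  0  0  0  0
  d 0  0  0  0  1
  d 0  0  0  0  1
  d 0  0  0  0  1
  e 0  0  0  0  1
  a 0  0  1  1  1
  b 0  1  1  1  1
  c 0  1  1  2  2
LCS: 'ac'
LCS length = 2

2


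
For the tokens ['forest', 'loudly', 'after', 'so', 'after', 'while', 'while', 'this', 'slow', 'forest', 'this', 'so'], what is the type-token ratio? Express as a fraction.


Tokens: 12
Unique types: ('after', 'forest', 'loudly', 'slow', 'so', 'this', 'while') = 7
TTR = 7/12
Already in lowest terms.

7/12


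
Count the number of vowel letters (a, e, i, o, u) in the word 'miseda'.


Scanning each character of 'miseda':
  Position 1: 'm' -> consonant (running count: 0)
  Position 2: 'i' -> vowel (running count: 1)
  Position 3: 's' -> consonant (running count: 1)
  Position 4: 'e' -> vowel (running count: 2)
  Position 5: 'd' -> consonant (running count: 2)
  Position 6: 'a' -> vowel (running count: 3)
Total vowels: 3

3


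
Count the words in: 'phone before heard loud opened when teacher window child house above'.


Counting words by splitting on spaces:
  Word 1: 'phone'
  Word 2: 'before'
  Word 3: 'heard'
  Word 4: 'loud'
  Word 5: 'opened'
  Word 6: 'when'
  Word 7: 'teacher'
  Word 8: 'window'
  Word 9: 'child'
  Word 10: 'house'
  Word 11: 'above'
Total words: 11

11


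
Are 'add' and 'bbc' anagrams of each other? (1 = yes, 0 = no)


Sort characters of 'add': 'add'
Sort characters of 'bbc': 'bbc'
Sorted forms differ -> they are NOT anagrams
Result: 0

0


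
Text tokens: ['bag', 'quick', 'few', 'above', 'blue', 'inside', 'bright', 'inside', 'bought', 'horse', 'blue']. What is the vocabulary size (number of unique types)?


Listing all tokens and tracking unique types:
  Token 1: 'bag' -> NEW (unique so far: 1)
  Token 2: 'quick' -> NEW (unique so far: 2)
  Token 3: 'few' -> NEW (unique so far: 3)
  Token 4: 'above' -> NEW (unique so far: 4)
  Token 5: 'blue' -> NEW (unique so far: 5)
  Token 6: 'inside' -> NEW (unique so far: 6)
  Token 7: 'bright' -> NEW (unique so far: 7)
  Token 8: 'inside' -> duplicate (unique so far: 7)
  Token 9: 'bought' -> NEW (unique so far: 8)
  Token 10: 'horse' -> NEW (unique so far: 9)
  Token 11: 'blue' -> duplicate (unique so far: 9)
Unique types: ('above', 'bag', 'blue', 'bought', 'bright', 'few', 'horse', 'inside', 'quick')
Vocabulary size: 9

9


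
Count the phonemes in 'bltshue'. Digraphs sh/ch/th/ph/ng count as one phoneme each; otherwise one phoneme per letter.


Parsing 'bltshue' greedily, digraphs first:
  'b' -> consonant phoneme (phonemes so far: 1)
  'l' -> consonant phoneme (phonemes so far: 2)
  't' -> consonant phoneme (phonemes so far: 3)
  'sh' -> digraph (1 consonant phoneme) (phonemes so far: 4)
  'u' -> vowel phoneme (phonemes so far: 5)
  'e' -> vowel phoneme (phonemes so far: 6)
Total phonemes: 6

6


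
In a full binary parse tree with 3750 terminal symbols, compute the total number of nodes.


Leaf nodes (terminals): 3750
Internal nodes = n - 1 = 3750 - 1 = 3749
Total = leaves + internal = 3750 + 3749 = 7499

7499


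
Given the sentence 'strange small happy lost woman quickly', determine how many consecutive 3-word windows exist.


Word trigrams from [6] words:
  Trigram 1: (strange small happy)
  Trigram 2: (small happy lost)
  Trigram 3: (happy lost woman)
  Trigram 4: (lost woman quickly)
Total word trigrams: 6 - 2 = 4

4


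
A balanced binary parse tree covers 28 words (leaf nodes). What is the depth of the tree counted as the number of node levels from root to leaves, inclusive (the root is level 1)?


In a balanced binary tree with n leaves the deepest leaf is ceil(log2(n)) edges below the root,
so counting node levels inclusive of root and leaves gives ceil(log2(n)) + 1 levels.
log2(28) = 4.8074
ceil(4.8074) = 5
levels = 5 + 1 = 6

6


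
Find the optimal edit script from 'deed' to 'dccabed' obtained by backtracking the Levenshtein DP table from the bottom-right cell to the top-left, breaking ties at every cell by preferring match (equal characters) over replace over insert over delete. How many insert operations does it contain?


Edit distance = 4. Backtracking from cell (4, 7) with preference match > replace > insert > delete,
then listing the resulting alignment 'deed' -> 'dccabed' left to right:
  Step 1: keep 'd'
  Step 2: insert 'c' [insertion #1]
  Step 3: insert 'c' [insertion #2]
  Step 4: insert 'a' [insertion #3]
  Step 5: replace e->b
  Step 6: keep 'e'
  Step 7: keep 'd'
Total insertions: 3

3


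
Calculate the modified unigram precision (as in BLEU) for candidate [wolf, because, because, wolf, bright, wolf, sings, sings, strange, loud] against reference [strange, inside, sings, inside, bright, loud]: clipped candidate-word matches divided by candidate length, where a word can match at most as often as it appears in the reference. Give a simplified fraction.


Reference word counts: {'bright': 1, 'inside': 2, 'loud': 1, 'sings': 1, 'strange': 1}
Checking each candidate word (with clipping):
  'wolf' -> not in reference -> no match (matches: 0)
  'because' -> not in reference -> no match (matches: 0)
  'because' -> not in reference -> no match (matches: 0)
  'wolf' -> not in reference -> no match (matches: 0)
  'bright' -> in reference (ref count 1, used 1/1) -> match (matches: 1)
  'wolf' -> not in reference -> no match (matches: 1)
  'sings' -> in reference (ref count 1, used 1/1) -> match (matches: 2)
  'sings' -> ref count 1 already used up (1/1) -> clipped, no match (matches: 2)
  'strange' -> in reference (ref count 1, used 1/1) -> match (matches: 3)
  'loud' -> in reference (ref count 1, used 1/1) -> match (matches: 4)
Clipped matches: 4, Candidate length: 10
Precision = 4/10 = 2/5

2/5


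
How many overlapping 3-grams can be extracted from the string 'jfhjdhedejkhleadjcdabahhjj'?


String 'jfhjdhedejkhleadjcdabahhjj' has length L = 26.
Number of overlapping n-grams = L - n + 1
Substituting: 26 - 3 + 1 = 24

24


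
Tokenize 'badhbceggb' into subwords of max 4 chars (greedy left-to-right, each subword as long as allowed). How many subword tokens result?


'badhbceggb' has 10 characters.
Chunking with max size 4:
  Chunk 1: 'badh' (positions 0-3)
  Chunk 2: 'bceg' (positions 4-7)
  Chunk 3: 'gb' (positions 8-9)
Total chunks: ceil(10 / 4) = 3

3


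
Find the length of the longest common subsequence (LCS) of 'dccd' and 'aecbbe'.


DP table for LCS of 'dccd' and 'aecbbe':
       a  e  c  b  b  e
    0  0  0  0  0  0  0
  d 0  0  0  0  0  0  0
  c 0  0  0  1  1  1  1
  c 0  0  0  1  1  1  1
  d 0  0  0  1  1  1  1
LCS: 'c'
LCS length = 1

1


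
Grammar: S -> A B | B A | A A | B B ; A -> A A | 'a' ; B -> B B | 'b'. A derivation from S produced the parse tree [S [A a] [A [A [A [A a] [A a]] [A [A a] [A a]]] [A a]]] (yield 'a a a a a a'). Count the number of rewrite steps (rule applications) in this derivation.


Every bracketed nonterminal node [X ...] in the tree is produced by exactly one rule application.
Reading the tree off as a leftmost derivation:
  Step 1: S  =>  A A   (applied S -> A A)
  Step 2: A A  =>  a A   (applied A -> a)
  Step 3: a A  =>  a A A   (applied A -> A A)
  Step 4: a A A  =>  a A A A   (applied A -> A A)
  Step 5: a A A A  =>  a A A A A   (applied A -> A A)
  Step 6: a A A A A  =>  a a A A A   (applied A -> a)
  Step 7: a a A A A  =>  a a a A A   (applied A -> a)
  Step 8: a a a A A  =>  a a a A A A   (applied A -> A A)
  Step 9: a a a A A A  =>  a a a a A A   (applied A -> a)
  Step 10: a a a a A A  =>  a a a a a A   (applied A -> a)
  Step 11: a a a a a A  =>  a a a a a a   (applied A -> a)
Final yield: a a a a a a
Total rewrite steps: 11

11


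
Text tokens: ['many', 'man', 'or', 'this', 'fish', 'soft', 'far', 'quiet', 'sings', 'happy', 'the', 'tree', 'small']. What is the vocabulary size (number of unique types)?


Listing all tokens and tracking unique types:
  Token 1: 'many' -> NEW (unique so far: 1)
  Token 2: 'man' -> NEW (unique so far: 2)
  Token 3: 'or' -> NEW (unique so far: 3)
  Token 4: 'this' -> NEW (unique so far: 4)
  Token 5: 'fish' -> NEW (unique so far: 5)
  Token 6: 'soft' -> NEW (unique so far: 6)
  Token 7: 'far' -> NEW (unique so far: 7)
  Token 8: 'quiet' -> NEW (unique so far: 8)
  Token 9: 'sings' -> NEW (unique so far: 9)
  Token 10: 'happy' -> NEW (unique so far: 10)
  Token 11: 'the' -> NEW (unique so far: 11)
  Token 12: 'tree' -> NEW (unique so far: 12)
  Token 13: 'small' -> NEW (unique so far: 13)
Unique types: ('far', 'fish', 'happy', 'man', 'many', 'or', 'quiet', 'sings', 'small', 'soft', 'the', 'this', 'tree')
Vocabulary size: 13

13


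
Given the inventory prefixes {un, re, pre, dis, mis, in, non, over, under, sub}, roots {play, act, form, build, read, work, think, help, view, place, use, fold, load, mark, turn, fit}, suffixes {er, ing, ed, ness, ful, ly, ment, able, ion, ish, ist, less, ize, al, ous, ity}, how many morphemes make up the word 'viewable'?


Segmenting 'viewable' against the inventory:
  'view' -> root (morpheme 1)
  'able' -> suffix (morpheme 2)
Total morphemes: 2

2


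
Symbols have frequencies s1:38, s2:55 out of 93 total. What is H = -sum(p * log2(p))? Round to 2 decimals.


Computing entropy H = -sum(p_i * log2(p_i)):
  s1: p = 38/93 = 0.4086, -p*log2(p) = 0.5276
  s2: p = 55/93 = 0.5914, -p*log2(p) = 0.4482
H = sum of terms = 0.9758
Rounded to 2 decimals: 0.98

0.98


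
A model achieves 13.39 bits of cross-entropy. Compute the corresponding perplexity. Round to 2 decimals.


Perplexity formula: PP = 2^H
H = 13.39
PP = 2^13.39
Decompose: 2^13.39 = 2^13 * 2^0.39
2^13 = 8192, 2^0.39 ~ 1.3103934
PP ~ 8192 * 1.3103934 = 10734.7427328
Rounded to 2 decimals: 10734.74

10734.74


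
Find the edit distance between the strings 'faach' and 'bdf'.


Building DP table for s1='faach' (len 5) and s2='bdf' (len 3):
       b  d  f
    0  1  2  3
  f 1  1  2  2
  a 2  2  2  3
  a 3  3  3  3
  c 4  4  4  4
  h 5  5  5  5
Edit distance = dp[5][3] = 5

5


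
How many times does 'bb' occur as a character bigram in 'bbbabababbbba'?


Scanning 'bbbabababbbba' for bigram 'bb':
  Position 0: 'bb' -> MATCH
  Position 1: 'bb' -> MATCH
  Position 2: 'ba' -> no
  Position 3: 'ab' -> no
  Position 4: 'ba' -> no
  Position 5: 'ab' -> no
  Position 6: 'ba' -> no
  Position 7: 'ab' -> no
  Position 8: 'bb' -> MATCH
  Position 9: 'bb' -> MATCH
  Position 10: 'bb' -> MATCH
  Position 11: 'ba' -> no
Total matches: 5

5


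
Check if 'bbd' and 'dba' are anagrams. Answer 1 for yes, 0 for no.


Sort characters of 'bbd': 'bbd'
Sort characters of 'dba': 'abd'
Sorted forms differ -> they are NOT anagrams
Result: 0

0


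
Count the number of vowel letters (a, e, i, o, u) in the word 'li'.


Scanning each character of 'li':
  Position 1: 'l' -> consonant (running count: 0)
  Position 2: 'i' -> vowel (running count: 1)
Total vowels: 1

1


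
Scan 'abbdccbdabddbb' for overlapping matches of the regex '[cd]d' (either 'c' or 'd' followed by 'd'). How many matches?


Pattern: [cd]d means either 'c' or 'd' followed by 'd'.
Scanning 'abbdccbdabddbb' position-by-position:
  Pos 0: window 'ab' -> no
  Pos 1: window 'bb' -> no
  Pos 2: window 'bd' -> no
  Pos 3: window 'dc' -> no
  Pos 4: window 'cc' -> no
  Pos 5: window 'cb' -> no
  Pos 6: window 'bd' -> no
  Pos 7: window 'da' -> no
  Pos 8: window 'ab' -> no
  Pos 9: window 'bd' -> no
  Pos 10: window 'dd' -> MATCH
  Pos 11: window 'db' -> no
  Pos 12: window 'bb' -> no
  Pos 13: window 'b' -> no
Total matches: 1

1


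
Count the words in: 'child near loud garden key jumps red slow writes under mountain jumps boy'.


Counting words by splitting on spaces:
  Word 1: 'child'
  Word 2: 'near'
  Word 3: 'loud'
  Word 4: 'garden'
  Word 5: 'key'
  Word 6: 'jumps'
  Word 7: 'red'
  Word 8: 'slow'
  Word 9: 'writes'
  Word 10: 'under'
  Word 11: 'mountain'
  Word 12: 'jumps'
  Word 13: 'boy'
Total words: 13

13


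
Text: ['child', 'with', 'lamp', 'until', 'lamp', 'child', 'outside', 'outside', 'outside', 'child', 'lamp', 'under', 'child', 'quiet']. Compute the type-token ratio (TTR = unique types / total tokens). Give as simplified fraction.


Tokens: 14
Unique types: ('child', 'lamp', 'outside', 'quiet', 'under', 'until', 'with') = 7
TTR = 7/14
Simplify: divide both by 7 -> 1/2
TTR = 1/2

1/2


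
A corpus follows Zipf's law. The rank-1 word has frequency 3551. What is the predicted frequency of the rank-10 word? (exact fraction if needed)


Zipf's law: freq(rank) = f1 / rank
f1 = 3551, rank = 10
freq = 3551 / 10
GCD(3551, 10) = 1
Simplified: 3551/10

3551/10


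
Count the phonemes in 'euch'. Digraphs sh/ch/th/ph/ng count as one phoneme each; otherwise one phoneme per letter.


Parsing 'euch' greedily, digraphs first:
  'e' -> vowel phoneme (phonemes so far: 1)
  'u' -> vowel phoneme (phonemes so far: 2)
  'ch' -> digraph (1 consonant phoneme) (phonemes so far: 3)
Total phonemes: 3

3


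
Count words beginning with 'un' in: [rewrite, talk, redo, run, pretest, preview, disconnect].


Checking each word for prefix 'un':
  'rewrite' -> no (count: 0)
  'talk' -> no (count: 0)
  'redo' -> no (count: 0)
  'run' -> no (count: 0)
  'pretest' -> no (count: 0)
  'preview' -> no (count: 0)
  'disconnect' -> no (count: 0)
Total with prefix 'un': 0

0


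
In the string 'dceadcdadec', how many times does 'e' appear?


Scanning 'dceadcdadec' for 'e':
  Position 2: 'e' -> MATCH (count: 1)
  Position 9: 'e' -> MATCH (count: 2)
Total occurrences of 'e': 2

2


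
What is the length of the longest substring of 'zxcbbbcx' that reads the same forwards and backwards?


Scanning 'zxcbbbcx' for palindromic substrings.
Substring at positions 1-7: 'xcbbbcx'.
Check: reverse('xcbbbcx') = 'xcbbbcx' -> palindrome confirmed.
Neighbouring characters ('z' / '-') break symmetry, so it cannot extend further.
No longer palindromic substring exists; longest length = 7

7


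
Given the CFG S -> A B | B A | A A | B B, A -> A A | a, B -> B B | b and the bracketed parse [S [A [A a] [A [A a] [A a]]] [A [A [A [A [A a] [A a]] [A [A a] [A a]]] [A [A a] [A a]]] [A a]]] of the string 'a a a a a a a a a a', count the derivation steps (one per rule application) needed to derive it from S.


Every bracketed nonterminal node [X ...] in the tree is produced by exactly one rule application.
Reading the tree off as a leftmost derivation:
  Step 1: S  =>  A A   (applied S -> A A)
  Step 2: A A  =>  A A A   (applied A -> A A)
  Step 3: A A A  =>  a A A   (applied A -> a)
  Step 4: a A A  =>  a A A A   (applied A -> A A)
  Step 5: a A A A  =>  a a A A   (applied A -> a)
  Step 6: a a A A  =>  a a a A   (applied A -> a)
  Step 7: a a a A  =>  a a a A A   (applied A -> A A)
  Step 8: a a a A A  =>  a a a A A A   (applied A -> A A)
  Step 9: a a a A A A  =>  a a a A A A A   (applied A -> A A)
  Step 10: a a a A A A A  =>  a a a A A A A A   (applied A -> A A)
  Step 11: a a a A A A A A  =>  a a a a A A A A   (applied A -> a)
  Step 12: a a a a A A A A  =>  a a a a a A A A   (applied A -> a)
  Step 13: a a a a a A A A  =>  a a a a a A A A A   (applied A -> A A)
  Step 14: a a a a a A A A A  =>  a a a a a a A A A   (applied A -> a)
  Step 15: a a a a a a A A A  =>  a a a a a a a A A   (applied A -> a)
  Step 16: a a a a a a a A A  =>  a a a a a a a A A A   (applied A -> A A)
  Step 17: a a a a a a a A A A  =>  a a a a a a a a A A   (applied A -> a)
  Step 18: a a a a a a a a A A  =>  a a a a a a a a a A   (applied A -> a)
  Step 19: a a a a a a a a a A  =>  a a a a a a a a a a   (applied A -> a)
Final yield: a a a a a a a a a a
Total rewrite steps: 19

19


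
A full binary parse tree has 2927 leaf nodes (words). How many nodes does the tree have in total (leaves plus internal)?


Leaf nodes (terminals): 2927
Internal nodes = n - 1 = 2927 - 1 = 2926
Total = leaves + internal = 2927 + 2926 = 5853

5853


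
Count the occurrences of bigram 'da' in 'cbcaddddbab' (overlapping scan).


Scanning 'cbcaddddbab' for bigram 'da':
  Position 0: 'cb' -> no
  Position 1: 'bc' -> no
  Position 2: 'ca' -> no
  Position 3: 'ad' -> no
  Position 4: 'dd' -> no
  Position 5: 'dd' -> no
  Position 6: 'dd' -> no
  Position 7: 'db' -> no
  Position 8: 'ba' -> no
  Position 9: 'ab' -> no
Total matches: 0

0


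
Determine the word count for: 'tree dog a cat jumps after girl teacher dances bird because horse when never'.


Counting words by splitting on spaces:
  Word 1: 'tree'
  Word 2: 'dog'
  Word 3: 'a'
  Word 4: 'cat'
  Word 5: 'jumps'
  Word 6: 'after'
  Word 7: 'girl'
  Word 8: 'teacher'
  Word 9: 'dances'
  Word 10: 'bird'
  Word 11: 'because'
  Word 12: 'horse'
  Word 13: 'when'
  Word 14: 'never'
Total words: 14

14


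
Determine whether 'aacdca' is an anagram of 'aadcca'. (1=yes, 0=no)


Sort characters of 'aacdca': 'aaaccd'
Sort characters of 'aadcca': 'aaaccd'
Sorted forms match -> they ARE anagrams
Result: 1

1


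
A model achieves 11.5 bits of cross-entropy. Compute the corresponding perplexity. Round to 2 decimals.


Perplexity formula: PP = 2^H
H = 11.5
PP = 2^11.5
Decompose: 2^11.5 = 2^11 * 2^0.5 = 2^11 * sqrt(2)
2^11 = 2048, sqrt(2) ~ 1.4142136
PP ~ 2048 * 1.4142136 = 2896.3094528
Rounded to 2 decimals: 2896.31

2896.31


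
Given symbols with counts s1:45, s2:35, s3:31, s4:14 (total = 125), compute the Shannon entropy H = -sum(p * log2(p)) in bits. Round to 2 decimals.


Computing entropy H = -sum(p_i * log2(p_i)):
  s1: p = 45/125 = 0.3600, -p*log2(p) = 0.5306
  s2: p = 35/125 = 0.2800, -p*log2(p) = 0.5142
  s3: p = 31/125 = 0.2480, -p*log2(p) = 0.4989
  s4: p = 14/125 = 0.1120, -p*log2(p) = 0.3537
H = sum of terms = 1.8974
Rounded to 2 decimals: 1.90

1.90


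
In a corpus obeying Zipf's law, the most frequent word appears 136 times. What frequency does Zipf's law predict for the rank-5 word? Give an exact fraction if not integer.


Zipf's law: freq(rank) = f1 / rank
f1 = 136, rank = 5
freq = 136 / 5
GCD(136, 5) = 1
Simplified: 136/5

136/5


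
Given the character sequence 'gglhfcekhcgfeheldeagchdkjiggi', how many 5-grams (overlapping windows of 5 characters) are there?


String 'gglhfcekhcgfeheldeagchdkjiggi' has length L = 29.
Number of overlapping n-grams = L - n + 1
Substituting: 29 - 5 + 1 = 25

25


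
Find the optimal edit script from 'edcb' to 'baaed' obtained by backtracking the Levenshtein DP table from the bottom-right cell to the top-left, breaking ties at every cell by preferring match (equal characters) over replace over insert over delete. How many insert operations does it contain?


Edit distance = 5. Backtracking from cell (4, 5) with preference match > replace > insert > delete,
then listing the resulting alignment 'edcb' -> 'baaed' left to right:
  Step 1: insert 'b' [insertion #1]
  Step 2: replace e->a
  Step 3: replace d->a
  Step 4: replace c->e
  Step 5: replace b->d
Total insertions: 1

1


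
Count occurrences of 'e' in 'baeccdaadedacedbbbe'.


Scanning 'baeccdaadedacedbbbe' for 'e':
  Position 2: 'e' -> MATCH (count: 1)
  Position 9: 'e' -> MATCH (count: 2)
  Position 13: 'e' -> MATCH (count: 3)
  Position 18: 'e' -> MATCH (count: 4)
Total occurrences of 'e': 4

4


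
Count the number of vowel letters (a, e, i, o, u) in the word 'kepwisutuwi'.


Scanning each character of 'kepwisutuwi':
  Position 1: 'k' -> consonant (running count: 0)
  Position 2: 'e' -> vowel (running count: 1)
  Position 3: 'p' -> consonant (running count: 1)
  Position 4: 'w' -> consonant (running count: 1)
  Position 5: 'i' -> vowel (running count: 2)
  Position 6: 's' -> consonant (running count: 2)
  Position 7: 'u' -> vowel (running count: 3)
  Position 8: 't' -> consonant (running count: 3)
  Position 9: 'u' -> vowel (running count: 4)
  Position 10: 'w' -> consonant (running count: 4)
  Position 11: 'i' -> vowel (running count: 5)
Total vowels: 5

5
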